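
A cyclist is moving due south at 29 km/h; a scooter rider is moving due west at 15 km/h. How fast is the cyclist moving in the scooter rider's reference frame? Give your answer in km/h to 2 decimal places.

Taking east as x and north as y: cyclist velocity = (0.000, -29.000) km/h; scooter rider velocity = (-15.000, 0.000) km/h.
Velocity of cyclist relative to scooter rider = (0.000, -29.000) − (-15.000, 0.000) = (15.000, -29.000) km/h.
Magnitude = |(15.000, -29.000)| = 32.650 km/h.

32.65 km/h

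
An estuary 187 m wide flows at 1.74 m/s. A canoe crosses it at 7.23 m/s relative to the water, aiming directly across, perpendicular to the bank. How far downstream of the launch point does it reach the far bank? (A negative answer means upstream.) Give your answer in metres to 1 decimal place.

Perpendicular speed = 7.230 m/s; crossing time = 187 / 7.230 = 25.864 s.
Net downstream speed = 1.740 m/s.
Drift = 1.740 × 25.864 = 45.004 m (downstream).

45.0 m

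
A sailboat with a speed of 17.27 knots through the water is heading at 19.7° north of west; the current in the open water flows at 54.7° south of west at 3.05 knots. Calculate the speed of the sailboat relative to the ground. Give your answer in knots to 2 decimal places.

Taking east as x and north as y: velocity relative to the water = (-16.259, 5.822) knots; the water relative to ground = (-1.762, -2.489) knots.
Velocity relative to ground = (-16.259, 5.822) + (-1.762, -2.489) = (-18.022, 3.332) knots.
Speed = |(-18.022, 3.332)| = 18.327 knots.

18.33 knots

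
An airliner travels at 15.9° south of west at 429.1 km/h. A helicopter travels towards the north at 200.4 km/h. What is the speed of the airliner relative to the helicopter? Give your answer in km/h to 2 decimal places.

520.96 km/h

Taking east as x and north as y: airliner velocity = (-412.683, -117.556) km/h; helicopter velocity = (0.000, 200.400) km/h.
Velocity of airliner relative to helicopter = (-412.683, -117.556) − (0.000, 200.400) = (-412.683, -317.956) km/h.
Magnitude = |(-412.683, -317.956)| = 520.964 km/h.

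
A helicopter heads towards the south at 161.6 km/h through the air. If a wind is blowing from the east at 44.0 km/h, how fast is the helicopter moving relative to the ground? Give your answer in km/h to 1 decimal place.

Taking east as x and north as y: velocity relative to the air = (0.000, -161.600) km/h; the air relative to ground = (-44.000, 0.000) km/h.
Velocity relative to ground = (0.000, -161.600) + (-44.000, 0.000) = (-44.000, -161.600) km/h.
Speed = |(-44.000, -161.600)| = 167.483 km/h.

167.5 km/h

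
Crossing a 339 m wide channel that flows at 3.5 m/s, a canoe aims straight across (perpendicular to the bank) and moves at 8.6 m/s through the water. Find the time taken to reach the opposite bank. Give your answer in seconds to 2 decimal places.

The component of the canoe's velocity perpendicular to the bank is 8.6 m/s.
Only the cross-stream component determines the crossing time; the current contributes nothing perpendicular to the bank.
Time = 339 / 8.600 = 39.419 s.

39.42 s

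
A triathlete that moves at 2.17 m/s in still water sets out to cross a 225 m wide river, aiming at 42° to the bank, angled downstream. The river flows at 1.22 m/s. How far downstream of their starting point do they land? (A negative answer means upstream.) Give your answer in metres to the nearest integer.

439 m

Perpendicular speed = 1.452 m/s; crossing time = 225 / 1.452 = 154.957 s.
Net downstream speed = 2.833 m/s.
Drift = 2.833 × 154.957 = 438.936 m (downstream).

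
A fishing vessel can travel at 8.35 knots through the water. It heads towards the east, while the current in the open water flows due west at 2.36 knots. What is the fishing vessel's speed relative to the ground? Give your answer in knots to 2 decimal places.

Taking east as x and north as y: velocity relative to the water = (8.350, 0.000) knots; the water relative to ground = (-2.360, 0.000) knots.
Velocity relative to ground = (8.350, 0.000) + (-2.360, 0.000) = (5.990, 0.000) knots.
Speed = |(5.990, 0.000)| = 5.990 knots.

5.99 knots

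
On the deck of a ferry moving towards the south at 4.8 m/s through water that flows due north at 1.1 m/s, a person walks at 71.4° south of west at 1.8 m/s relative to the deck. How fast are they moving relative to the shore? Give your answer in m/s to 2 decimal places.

5.44 m/s

In east/north components (m/s): person relative to ferry = (-0.574, -1.706); ferry relative to water = (0.000, -4.800); water relative to ground = (0.000, 1.100).
Sum = (-0.574, -5.406) m/s.
Speed = |(-0.574, -5.406)| = 5.436 m/s.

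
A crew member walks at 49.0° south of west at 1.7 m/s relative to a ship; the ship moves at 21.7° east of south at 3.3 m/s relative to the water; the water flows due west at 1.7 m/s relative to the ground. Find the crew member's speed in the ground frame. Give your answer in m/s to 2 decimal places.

4.63 m/s

In east/north components (m/s): crew member relative to ship = (-1.115, -1.283); ship relative to water = (1.220, -3.066); water relative to ground = (-1.700, 0.000).
Sum = (-1.595, -4.349) m/s.
Speed = |(-1.595, -4.349)| = 4.632 m/s.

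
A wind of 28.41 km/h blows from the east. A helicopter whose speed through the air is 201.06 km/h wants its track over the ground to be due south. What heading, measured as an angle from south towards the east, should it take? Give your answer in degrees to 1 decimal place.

8.1°

The wind pushes perpendicular to the desired track; the heading must have a component into the wind equal to 28.41 km/h: 201.06 sin θ = 28.41.
sin θ = 0.1413, so θ = 8.123°.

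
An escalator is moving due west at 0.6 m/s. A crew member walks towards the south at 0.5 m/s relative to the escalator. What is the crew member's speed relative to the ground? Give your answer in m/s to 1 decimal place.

0.8 m/s

Taking east as x and north as y: escalator velocity = (-0.600, 0.000) m/s; crew member velocity relative to escalator = (0.000, -0.500) m/s.
Velocity relative to ground = (-0.600, 0.000) + (0.000, -0.500) = (-0.600, -0.500) m/s.
Speed = |(-0.600, -0.500)| = 0.781 m/s.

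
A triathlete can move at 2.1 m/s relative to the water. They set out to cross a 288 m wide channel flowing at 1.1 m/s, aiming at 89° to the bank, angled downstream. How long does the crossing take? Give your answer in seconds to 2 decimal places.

The component of the triathlete's velocity perpendicular to the bank is 2.1 × sin 89° = 2.100 m/s.
Only the cross-stream component determines the crossing time; the current contributes nothing perpendicular to the bank.
Time = 288 / 2.100 = 137.164 s.

137.16 s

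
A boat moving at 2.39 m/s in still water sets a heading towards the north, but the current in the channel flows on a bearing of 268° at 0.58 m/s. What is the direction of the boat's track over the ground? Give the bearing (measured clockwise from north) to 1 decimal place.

346.3°

Taking east as x and north as y: velocity relative to the water = (0.000, 2.390) m/s; the water relative to ground = (-0.580, -0.020) m/s.
Velocity relative to ground = (0.000, 2.390) + (-0.580, -0.020) = (-0.580, 2.370) m/s.
Bearing = atan2(-0.58, 2.37) = 346.26° clockwise from north.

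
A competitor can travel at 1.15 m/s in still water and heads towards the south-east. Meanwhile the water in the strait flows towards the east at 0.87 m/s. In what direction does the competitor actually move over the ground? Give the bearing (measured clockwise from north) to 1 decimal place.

Taking east as x and north as y: velocity relative to the water = (0.813, -0.813) m/s; the water relative to ground = (0.870, 0.000) m/s.
Velocity relative to ground = (0.813, -0.813) + (0.870, 0.000) = (1.683, -0.813) m/s.
Bearing = atan2(1.68, -0.81) = 115.79° clockwise from north.

115.8°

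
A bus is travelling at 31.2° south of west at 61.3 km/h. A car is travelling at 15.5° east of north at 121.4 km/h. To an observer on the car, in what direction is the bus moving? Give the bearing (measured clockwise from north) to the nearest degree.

Taking east as x and north as y: bus velocity = (-52.434, -31.755) km/h; car velocity = (32.443, 116.985) km/h.
Velocity of bus relative to car = (-52.434, -31.755) − (32.443, 116.985) = (-84.877, -148.740) km/h.
Bearing = atan2(-84.88, -148.74) = 209.71° clockwise from north.

210°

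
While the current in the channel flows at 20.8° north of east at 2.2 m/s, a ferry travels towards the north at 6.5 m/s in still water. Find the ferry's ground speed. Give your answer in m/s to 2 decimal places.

Taking east as x and north as y: velocity relative to the water = (0.000, 6.500) m/s; the water relative to ground = (2.057, 0.781) m/s.
Velocity relative to ground = (0.000, 6.500) + (2.057, 0.781) = (2.057, 7.281) m/s.
Speed = |(2.057, 7.281)| = 7.566 m/s.

7.57 m/s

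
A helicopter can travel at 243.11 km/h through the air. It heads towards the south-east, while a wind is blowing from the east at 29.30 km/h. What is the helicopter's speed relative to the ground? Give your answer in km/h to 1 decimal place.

223.4 km/h

Taking east as x and north as y: velocity relative to the air = (171.905, -171.905) km/h; the air relative to ground = (-29.300, 0.000) km/h.
Velocity relative to ground = (171.905, -171.905) + (-29.300, 0.000) = (142.605, -171.905) km/h.
Speed = |(142.605, -171.905)| = 223.355 km/h.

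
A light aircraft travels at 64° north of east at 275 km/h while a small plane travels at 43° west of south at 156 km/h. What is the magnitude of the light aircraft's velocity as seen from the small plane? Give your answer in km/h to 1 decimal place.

426.6 km/h

Taking east as x and north as y: light aircraft velocity = (120.552, 247.168) km/h; small plane velocity = (-106.392, -114.091) km/h.
Velocity of light aircraft relative to small plane = (120.552, 247.168) − (-106.392, -114.091) = (226.944, 361.260) km/h.
Magnitude = |(226.944, 361.260)| = 426.629 km/h.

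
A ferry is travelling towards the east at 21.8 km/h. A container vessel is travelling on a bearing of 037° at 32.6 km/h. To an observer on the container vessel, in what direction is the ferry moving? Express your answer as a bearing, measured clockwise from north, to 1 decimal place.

Taking east as x and north as y: ferry velocity = (21.800, 0.000) km/h; container vessel velocity = (19.619, 26.036) km/h.
Velocity of ferry relative to container vessel = (21.800, 0.000) − (19.619, 26.036) = (2.181, -26.036) km/h.
Bearing = atan2(2.18, -26.04) = 175.21° clockwise from north.

175.2°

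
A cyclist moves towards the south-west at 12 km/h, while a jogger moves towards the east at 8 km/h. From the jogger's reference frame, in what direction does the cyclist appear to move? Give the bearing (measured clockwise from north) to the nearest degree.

Taking east as x and north as y: cyclist velocity = (-8.485, -8.485) km/h; jogger velocity = (8.000, 0.000) km/h.
Velocity of cyclist relative to jogger = (-8.485, -8.485) − (8.000, 0.000) = (-16.485, -8.485) km/h.
Bearing = atan2(-16.49, -8.49) = 242.76° clockwise from north.

243°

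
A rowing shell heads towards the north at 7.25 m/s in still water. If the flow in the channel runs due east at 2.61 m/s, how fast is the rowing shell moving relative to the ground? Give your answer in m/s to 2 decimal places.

7.71 m/s

Taking east as x and north as y: velocity relative to the water = (0.000, 7.250) m/s; the water relative to ground = (2.610, 0.000) m/s.
Velocity relative to ground = (0.000, 7.250) + (2.610, 0.000) = (2.610, 7.250) m/s.
Speed = |(2.610, 7.250)| = 7.705 m/s.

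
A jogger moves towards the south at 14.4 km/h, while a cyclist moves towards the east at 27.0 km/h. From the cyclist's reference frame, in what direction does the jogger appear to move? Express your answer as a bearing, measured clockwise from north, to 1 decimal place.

Taking east as x and north as y: jogger velocity = (0.000, -14.400) km/h; cyclist velocity = (27.000, 0.000) km/h.
Velocity of jogger relative to cyclist = (0.000, -14.400) − (27.000, 0.000) = (-27.000, -14.400) km/h.
Bearing = atan2(-27.00, -14.40) = 241.93° clockwise from north.

241.9°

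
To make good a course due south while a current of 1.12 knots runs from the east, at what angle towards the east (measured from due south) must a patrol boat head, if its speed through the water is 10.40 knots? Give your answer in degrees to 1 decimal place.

6.2°

The current pushes perpendicular to the desired track; the heading must have a component into the current equal to 1.12 knots: 10.40 sin θ = 1.12.
sin θ = 0.1077, so θ = 6.182°.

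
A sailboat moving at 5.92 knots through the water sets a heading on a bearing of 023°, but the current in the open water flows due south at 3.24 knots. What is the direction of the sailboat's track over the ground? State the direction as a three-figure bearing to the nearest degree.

Taking east as x and north as y: velocity relative to the water = (2.313, 5.449) knots; the water relative to ground = (0.000, -3.240) knots.
Velocity relative to ground = (2.313, 5.449) + (0.000, -3.240) = (2.313, 2.209) knots.
Bearing = atan2(2.31, 2.21) = 46.31° clockwise from north.

046°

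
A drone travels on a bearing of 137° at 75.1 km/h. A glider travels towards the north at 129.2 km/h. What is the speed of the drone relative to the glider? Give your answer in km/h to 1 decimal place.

191.1 km/h

Taking east as x and north as y: drone velocity = (51.218, -54.925) km/h; glider velocity = (0.000, 129.200) km/h.
Velocity of drone relative to glider = (51.218, -54.925) − (0.000, 129.200) = (51.218, -184.125) km/h.
Magnitude = |(51.218, -184.125)| = 191.116 km/h.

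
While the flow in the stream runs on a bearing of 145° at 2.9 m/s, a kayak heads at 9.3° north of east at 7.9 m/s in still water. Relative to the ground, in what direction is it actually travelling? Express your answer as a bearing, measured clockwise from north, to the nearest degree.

Taking east as x and north as y: velocity relative to the water = (7.796, 1.277) m/s; the water relative to ground = (1.663, -2.376) m/s.
Velocity relative to ground = (7.796, 1.277) + (1.663, -2.376) = (9.460, -1.099) m/s.
Bearing = atan2(9.46, -1.10) = 96.63° clockwise from north.

097°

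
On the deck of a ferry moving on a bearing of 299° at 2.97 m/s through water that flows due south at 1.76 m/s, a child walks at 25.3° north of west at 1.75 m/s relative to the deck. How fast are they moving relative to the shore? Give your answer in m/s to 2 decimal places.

In east/north components (m/s): child relative to ferry = (-1.582, 0.748); ferry relative to water = (-2.598, 1.440); water relative to ground = (0.000, -1.760).
Sum = (-4.180, 0.428) m/s.
Speed = |(-4.180, 0.428)| = 4.202 m/s.

4.20 m/s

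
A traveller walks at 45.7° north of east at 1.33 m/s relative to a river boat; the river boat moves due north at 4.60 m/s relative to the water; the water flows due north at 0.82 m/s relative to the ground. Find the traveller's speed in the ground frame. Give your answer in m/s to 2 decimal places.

6.44 m/s

In east/north components (m/s): traveller relative to river boat = (0.929, 0.952); river boat relative to water = (0.000, 4.600); water relative to ground = (0.000, 0.820).
Sum = (0.929, 6.372) m/s.
Speed = |(0.929, 6.372)| = 6.439 m/s.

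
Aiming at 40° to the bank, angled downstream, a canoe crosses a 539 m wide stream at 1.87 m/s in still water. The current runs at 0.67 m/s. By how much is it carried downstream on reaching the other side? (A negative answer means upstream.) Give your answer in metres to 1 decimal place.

Perpendicular speed = 1.202 m/s; crossing time = 539 / 1.202 = 448.415 s.
Net downstream speed = 2.103 m/s.
Drift = 2.103 × 448.415 = 942.793 m (downstream).

942.8 m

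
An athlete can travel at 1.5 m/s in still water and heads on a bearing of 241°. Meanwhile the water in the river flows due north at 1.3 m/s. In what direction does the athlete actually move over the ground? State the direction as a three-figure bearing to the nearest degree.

Taking east as x and north as y: velocity relative to the water = (-1.312, -0.727) m/s; the water relative to ground = (0.000, 1.300) m/s.
Velocity relative to ground = (-1.312, -0.727) + (0.000, 1.300) = (-1.312, 0.573) m/s.
Bearing = atan2(-1.31, 0.57) = 293.59° clockwise from north.

294°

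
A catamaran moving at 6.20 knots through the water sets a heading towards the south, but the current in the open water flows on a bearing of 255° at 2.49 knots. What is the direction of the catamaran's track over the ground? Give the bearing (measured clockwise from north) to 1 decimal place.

Taking east as x and north as y: velocity relative to the water = (0.000, -6.200) knots; the water relative to ground = (-2.405, -0.644) knots.
Velocity relative to ground = (0.000, -6.200) + (-2.405, -0.644) = (-2.405, -6.844) knots.
Bearing = atan2(-2.41, -6.84) = 199.36° clockwise from north.

199.4°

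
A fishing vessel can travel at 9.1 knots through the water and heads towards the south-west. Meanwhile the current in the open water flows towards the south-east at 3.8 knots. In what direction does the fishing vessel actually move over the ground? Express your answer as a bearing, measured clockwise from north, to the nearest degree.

Taking east as x and north as y: velocity relative to the water = (-6.435, -6.435) knots; the water relative to ground = (2.687, -2.687) knots.
Velocity relative to ground = (-6.435, -6.435) + (2.687, -2.687) = (-3.748, -9.122) knots.
Bearing = atan2(-3.75, -9.12) = 202.34° clockwise from north.

202°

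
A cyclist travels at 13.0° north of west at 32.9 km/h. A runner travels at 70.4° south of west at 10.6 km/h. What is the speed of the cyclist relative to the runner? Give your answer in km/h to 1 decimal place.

Taking east as x and north as y: cyclist velocity = (-32.057, 7.401) km/h; runner velocity = (-3.556, -9.986) km/h.
Velocity of cyclist relative to runner = (-32.057, 7.401) − (-3.556, -9.986) = (-28.501, 17.387) km/h.
Magnitude = |(-28.501, 17.387)| = 33.386 km/h.

33.4 km/h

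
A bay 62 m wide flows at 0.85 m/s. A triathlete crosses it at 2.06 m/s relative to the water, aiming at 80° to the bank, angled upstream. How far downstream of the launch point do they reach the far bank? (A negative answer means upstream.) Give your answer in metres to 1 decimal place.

Perpendicular speed = 2.029 m/s; crossing time = 62 / 2.029 = 30.561 s.
Net downstream speed = 0.492 m/s.
Drift = 0.492 × 30.561 = 15.045 m (downstream).

15.0 m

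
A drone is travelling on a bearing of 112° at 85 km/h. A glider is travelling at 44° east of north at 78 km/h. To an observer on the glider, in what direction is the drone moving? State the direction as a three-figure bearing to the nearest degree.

164°

Taking east as x and north as y: drone velocity = (78.811, -31.842) km/h; glider velocity = (54.183, 56.109) km/h.
Velocity of drone relative to glider = (78.811, -31.842) − (54.183, 56.109) = (24.627, -87.950) km/h.
Bearing = atan2(24.63, -87.95) = 164.36° clockwise from north.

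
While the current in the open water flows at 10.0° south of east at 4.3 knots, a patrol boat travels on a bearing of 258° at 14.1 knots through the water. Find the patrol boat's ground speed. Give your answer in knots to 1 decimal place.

Taking east as x and north as y: velocity relative to the water = (-13.792, -2.932) knots; the water relative to ground = (4.235, -0.747) knots.
Velocity relative to ground = (-13.792, -2.932) + (4.235, -0.747) = (-9.557, -3.678) knots.
Speed = |(-9.557, -3.678)| = 10.241 knots.

10.2 knots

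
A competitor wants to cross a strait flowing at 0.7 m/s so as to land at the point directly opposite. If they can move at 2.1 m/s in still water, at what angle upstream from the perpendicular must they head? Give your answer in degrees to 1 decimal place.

To cancel the current, the upstream component of the competitor's velocity must equal the flow: 2.1 sin θ = 0.7.
sin θ = 0.7 / 2.1 = 0.3333.
θ = arcsin(0.3333) = 19.471°.

19.5°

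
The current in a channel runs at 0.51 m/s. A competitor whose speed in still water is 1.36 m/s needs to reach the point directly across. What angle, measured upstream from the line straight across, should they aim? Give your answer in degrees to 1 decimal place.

22.0°

To cancel the current, the upstream component of the competitor's velocity must equal the flow: 1.36 sin θ = 0.51.
sin θ = 0.51 / 1.36 = 0.3750.
θ = arcsin(0.3750) = 22.024°.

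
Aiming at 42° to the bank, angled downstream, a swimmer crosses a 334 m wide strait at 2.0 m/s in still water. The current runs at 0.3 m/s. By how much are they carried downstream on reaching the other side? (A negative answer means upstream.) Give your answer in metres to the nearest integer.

Perpendicular speed = 1.338 m/s; crossing time = 334 / 1.338 = 249.578 s.
Net downstream speed = 1.786 m/s.
Drift = 1.786 × 249.578 = 445.818 m (downstream).

446 m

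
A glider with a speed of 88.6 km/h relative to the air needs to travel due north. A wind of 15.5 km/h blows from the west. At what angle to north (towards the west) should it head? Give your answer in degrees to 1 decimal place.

The wind pushes perpendicular to the desired track; the heading must have a component into the wind equal to 15.5 km/h: 88.6 sin θ = 15.5.
sin θ = 0.1749, so θ = 10.075°.

10.1°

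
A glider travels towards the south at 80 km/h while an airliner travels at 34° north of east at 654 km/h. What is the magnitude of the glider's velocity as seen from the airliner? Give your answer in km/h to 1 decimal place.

Taking east as x and north as y: glider velocity = (0.000, -80.000) km/h; airliner velocity = (542.191, 365.712) km/h.
Velocity of glider relative to airliner = (0.000, -80.000) − (542.191, 365.712) = (-542.191, -445.712) km/h.
Magnitude = |(-542.191, -445.712)| = 701.876 km/h.

701.9 km/h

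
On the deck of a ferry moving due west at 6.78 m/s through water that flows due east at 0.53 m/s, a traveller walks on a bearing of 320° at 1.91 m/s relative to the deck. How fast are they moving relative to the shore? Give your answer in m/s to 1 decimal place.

7.6 m/s

In east/north components (m/s): traveller relative to ferry = (-1.228, 1.463); ferry relative to water = (-6.780, 0.000); water relative to ground = (0.530, 0.000).
Sum = (-7.478, 1.463) m/s.
Speed = |(-7.478, 1.463)| = 7.620 m/s.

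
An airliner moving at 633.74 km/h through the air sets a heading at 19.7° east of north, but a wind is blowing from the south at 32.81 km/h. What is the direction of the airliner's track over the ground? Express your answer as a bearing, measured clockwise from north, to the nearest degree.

Taking east as x and north as y: velocity relative to the air = (213.631, 596.648) km/h; the air relative to ground = (0.000, 32.810) km/h.
Velocity relative to ground = (213.631, 596.648) + (0.000, 32.810) = (213.631, 629.458) km/h.
Bearing = atan2(213.63, 629.46) = 18.75° clockwise from north.

019°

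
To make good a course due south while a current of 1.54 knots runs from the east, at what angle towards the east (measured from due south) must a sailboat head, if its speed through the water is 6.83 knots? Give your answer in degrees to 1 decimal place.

13.0°

The current pushes perpendicular to the desired track; the heading must have a component into the current equal to 1.54 knots: 6.83 sin θ = 1.54.
sin θ = 0.2255, so θ = 13.031°.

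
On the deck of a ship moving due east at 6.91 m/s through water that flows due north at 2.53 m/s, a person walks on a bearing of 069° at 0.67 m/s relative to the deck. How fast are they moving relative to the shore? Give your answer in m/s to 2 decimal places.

8.03 m/s

In east/north components (m/s): person relative to ship = (0.625, 0.240); ship relative to water = (6.910, 0.000); water relative to ground = (0.000, 2.530).
Sum = (7.535, 2.770) m/s.
Speed = |(7.535, 2.770)| = 8.029 m/s.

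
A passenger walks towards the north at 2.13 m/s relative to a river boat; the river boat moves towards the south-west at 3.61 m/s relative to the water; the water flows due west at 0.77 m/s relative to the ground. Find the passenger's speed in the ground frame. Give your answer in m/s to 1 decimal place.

In east/north components (m/s): passenger relative to river boat = (0.000, 2.130); river boat relative to water = (-2.553, -2.553); water relative to ground = (-0.770, 0.000).
Sum = (-3.323, -0.423) m/s.
Speed = |(-3.323, -0.423)| = 3.349 m/s.

3.3 m/s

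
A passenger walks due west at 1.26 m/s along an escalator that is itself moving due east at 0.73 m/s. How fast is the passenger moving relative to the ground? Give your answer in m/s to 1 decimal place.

0.5 m/s

Taking east as x and north as y: escalator velocity = (0.730, 0.000) m/s; passenger velocity relative to escalator = (-1.260, 0.000) m/s.
Velocity relative to ground = (0.730, 0.000) + (-1.260, 0.000) = (-0.530, 0.000) m/s.
Speed = |(-0.530, 0.000)| = 0.530 m/s.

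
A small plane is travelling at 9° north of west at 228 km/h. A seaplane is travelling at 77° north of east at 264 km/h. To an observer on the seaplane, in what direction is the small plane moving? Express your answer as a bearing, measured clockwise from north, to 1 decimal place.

232.1°

Taking east as x and north as y: small plane velocity = (-225.193, 35.667) km/h; seaplane velocity = (59.387, 257.234) km/h.
Velocity of small plane relative to seaplane = (-225.193, 35.667) − (59.387, 257.234) = (-284.580, -221.567) km/h.
Bearing = atan2(-284.58, -221.57) = 232.10° clockwise from north.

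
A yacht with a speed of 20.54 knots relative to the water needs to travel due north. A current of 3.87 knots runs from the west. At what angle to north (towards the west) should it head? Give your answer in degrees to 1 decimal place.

10.9°

The current pushes perpendicular to the desired track; the heading must have a component into the current equal to 3.87 knots: 20.54 sin θ = 3.87.
sin θ = 0.1884, so θ = 10.860°.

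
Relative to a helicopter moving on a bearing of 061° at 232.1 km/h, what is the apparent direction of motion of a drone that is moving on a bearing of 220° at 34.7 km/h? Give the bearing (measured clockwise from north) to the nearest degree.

238°

Taking east as x and north as y: drone velocity = (-22.305, -26.582) km/h; helicopter velocity = (202.999, 112.524) km/h.
Velocity of drone relative to helicopter = (-22.305, -26.582) − (202.999, 112.524) = (-225.304, -139.106) km/h.
Bearing = atan2(-225.30, -139.11) = 238.31° clockwise from north.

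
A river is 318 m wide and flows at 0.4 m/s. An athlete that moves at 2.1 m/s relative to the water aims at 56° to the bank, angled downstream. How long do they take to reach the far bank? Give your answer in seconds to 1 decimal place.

182.7 s

The component of the athlete's velocity perpendicular to the bank is 2.1 × sin 56° = 1.741 m/s.
The current is parallel to the bank, so it does not affect the crossing time.
Time = 318 / 1.741 = 182.656 s.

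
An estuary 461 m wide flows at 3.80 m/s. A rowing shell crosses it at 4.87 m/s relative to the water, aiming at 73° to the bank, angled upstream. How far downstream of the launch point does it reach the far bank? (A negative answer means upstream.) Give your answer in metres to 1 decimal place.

235.2 m

Perpendicular speed = 4.657 m/s; crossing time = 461 / 4.657 = 98.986 s.
Net downstream speed = 2.376 m/s.
Drift = 2.376 × 98.986 = 235.207 m (downstream).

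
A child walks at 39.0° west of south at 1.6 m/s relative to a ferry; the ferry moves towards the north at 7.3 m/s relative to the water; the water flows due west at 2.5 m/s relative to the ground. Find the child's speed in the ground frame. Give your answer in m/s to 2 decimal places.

7.00 m/s

In east/north components (m/s): child relative to ferry = (-1.007, -1.243); ferry relative to water = (0.000, 7.300); water relative to ground = (-2.500, 0.000).
Sum = (-3.507, 6.057) m/s.
Speed = |(-3.507, 6.057)| = 6.999 m/s.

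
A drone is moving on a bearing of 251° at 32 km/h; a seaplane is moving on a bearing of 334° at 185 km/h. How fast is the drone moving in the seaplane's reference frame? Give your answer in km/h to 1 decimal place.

Taking east as x and north as y: drone velocity = (-30.257, -10.418) km/h; seaplane velocity = (-81.099, 166.277) km/h.
Velocity of drone relative to seaplane = (-30.257, -10.418) − (-81.099, 166.277) = (50.842, -176.695) km/h.
Magnitude = |(50.842, -176.695)| = 183.864 km/h.

183.9 km/h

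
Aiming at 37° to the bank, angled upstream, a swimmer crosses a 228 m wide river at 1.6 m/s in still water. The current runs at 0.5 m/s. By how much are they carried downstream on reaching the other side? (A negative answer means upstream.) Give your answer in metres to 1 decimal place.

-184.2 m

Perpendicular speed = 0.963 m/s; crossing time = 228 / 0.963 = 236.784 s.
Net downstream speed = -0.778 m/s.
Drift = -0.778 × 236.784 = -184.174 m (upstream).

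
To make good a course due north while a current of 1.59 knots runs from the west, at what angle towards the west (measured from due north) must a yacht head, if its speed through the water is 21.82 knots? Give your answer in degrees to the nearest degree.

4°

The current pushes perpendicular to the desired track; the heading must have a component into the current equal to 1.59 knots: 21.82 sin θ = 1.59.
sin θ = 0.0729, so θ = 4.179°.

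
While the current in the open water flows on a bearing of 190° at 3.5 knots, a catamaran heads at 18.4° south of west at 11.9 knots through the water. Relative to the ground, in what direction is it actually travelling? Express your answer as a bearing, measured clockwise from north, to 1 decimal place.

238.8°

Taking east as x and north as y: velocity relative to the water = (-11.292, -3.756) knots; the water relative to ground = (-0.608, -3.447) knots.
Velocity relative to ground = (-11.292, -3.756) + (-0.608, -3.447) = (-11.899, -7.203) knots.
Bearing = atan2(-11.90, -7.20) = 238.81° clockwise from north.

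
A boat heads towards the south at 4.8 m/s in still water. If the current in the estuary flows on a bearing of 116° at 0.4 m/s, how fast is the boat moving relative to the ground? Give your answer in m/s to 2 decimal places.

Taking east as x and north as y: velocity relative to the water = (0.000, -4.800) m/s; the water relative to ground = (0.360, -0.175) m/s.
Velocity relative to ground = (0.000, -4.800) + (0.360, -0.175) = (0.360, -4.975) m/s.
Speed = |(0.360, -4.975)| = 4.988 m/s.

4.99 m/s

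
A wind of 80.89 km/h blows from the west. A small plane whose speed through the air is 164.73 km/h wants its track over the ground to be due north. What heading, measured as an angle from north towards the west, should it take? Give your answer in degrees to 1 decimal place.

29.4°

The wind pushes perpendicular to the desired track; the heading must have a component into the wind equal to 80.89 km/h: 164.73 sin θ = 80.89.
sin θ = 0.4910, so θ = 29.409°.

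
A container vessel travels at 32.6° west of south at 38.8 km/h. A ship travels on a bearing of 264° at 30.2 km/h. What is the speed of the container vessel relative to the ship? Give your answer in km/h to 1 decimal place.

30.9 km/h

Taking east as x and north as y: container vessel velocity = (-20.904, -32.687) km/h; ship velocity = (-30.035, -3.157) km/h.
Velocity of container vessel relative to ship = (-20.904, -32.687) − (-30.035, -3.157) = (9.130, -29.530) km/h.
Magnitude = |(9.130, -29.530)| = 30.910 km/h.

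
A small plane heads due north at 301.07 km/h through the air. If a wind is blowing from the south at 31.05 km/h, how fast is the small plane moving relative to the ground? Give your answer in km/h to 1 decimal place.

Taking east as x and north as y: velocity relative to the air = (0.000, 301.070) km/h; the air relative to ground = (0.000, 31.050) km/h.
Velocity relative to ground = (0.000, 301.070) + (0.000, 31.050) = (0.000, 332.120) km/h.
Speed = |(0.000, 332.120)| = 332.120 km/h.

332.1 km/h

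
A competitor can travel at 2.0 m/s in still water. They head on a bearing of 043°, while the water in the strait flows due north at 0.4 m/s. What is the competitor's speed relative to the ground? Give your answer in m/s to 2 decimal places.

2.31 m/s

Taking east as x and north as y: velocity relative to the water = (1.364, 1.463) m/s; the water relative to ground = (0.000, 0.400) m/s.
Velocity relative to ground = (1.364, 1.463) + (0.000, 0.400) = (1.364, 1.863) m/s.
Speed = |(1.364, 1.863)| = 2.309 m/s.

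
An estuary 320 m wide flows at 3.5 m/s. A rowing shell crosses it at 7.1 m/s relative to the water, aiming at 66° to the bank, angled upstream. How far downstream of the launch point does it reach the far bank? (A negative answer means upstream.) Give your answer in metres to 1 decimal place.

30.2 m

Perpendicular speed = 6.486 m/s; crossing time = 320 / 6.486 = 49.336 s.
Net downstream speed = 0.612 m/s.
Drift = 0.612 × 49.336 = 30.202 m (downstream).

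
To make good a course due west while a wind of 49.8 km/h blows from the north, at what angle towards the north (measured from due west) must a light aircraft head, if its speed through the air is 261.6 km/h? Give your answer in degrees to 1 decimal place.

11.0°

The wind pushes perpendicular to the desired track; the heading must have a component into the wind equal to 49.8 km/h: 261.6 sin θ = 49.8.
sin θ = 0.1904, so θ = 10.974°.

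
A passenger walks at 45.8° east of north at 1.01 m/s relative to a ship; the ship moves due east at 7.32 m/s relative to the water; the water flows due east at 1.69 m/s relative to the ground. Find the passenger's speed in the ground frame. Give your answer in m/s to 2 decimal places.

9.76 m/s

In east/north components (m/s): passenger relative to ship = (0.724, 0.704); ship relative to water = (7.320, 0.000); water relative to ground = (1.690, 0.000).
Sum = (9.734, 0.704) m/s.
Speed = |(9.734, 0.704)| = 9.760 m/s.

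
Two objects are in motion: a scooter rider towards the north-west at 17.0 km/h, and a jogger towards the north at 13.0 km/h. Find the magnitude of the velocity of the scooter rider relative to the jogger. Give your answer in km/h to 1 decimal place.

Taking east as x and north as y: scooter rider velocity = (-12.021, 12.021) km/h; jogger velocity = (0.000, 13.000) km/h.
Velocity of scooter rider relative to jogger = (-12.021, 12.021) − (0.000, 13.000) = (-12.021, -0.979) km/h.
Magnitude = |(-12.021, -0.979)| = 12.061 km/h.

12.1 km/h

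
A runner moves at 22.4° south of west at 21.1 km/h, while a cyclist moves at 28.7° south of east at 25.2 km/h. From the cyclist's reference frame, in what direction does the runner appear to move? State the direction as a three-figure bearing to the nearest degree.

Taking east as x and north as y: runner velocity = (-19.508, -8.041) km/h; cyclist velocity = (22.104, -12.102) km/h.
Velocity of runner relative to cyclist = (-19.508, -8.041) − (22.104, -12.102) = (-41.612, 4.061) km/h.
Bearing = atan2(-41.61, 4.06) = 275.57° clockwise from north.

276°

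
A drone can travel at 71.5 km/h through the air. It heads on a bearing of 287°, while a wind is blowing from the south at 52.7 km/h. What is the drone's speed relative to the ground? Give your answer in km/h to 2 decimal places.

Taking east as x and north as y: velocity relative to the air = (-68.376, 20.905) km/h; the air relative to ground = (0.000, 52.700) km/h.
Velocity relative to ground = (-68.376, 20.905) + (0.000, 52.700) = (-68.376, 73.605) km/h.
Speed = |(-68.376, 73.605)| = 100.463 km/h.

100.46 km/h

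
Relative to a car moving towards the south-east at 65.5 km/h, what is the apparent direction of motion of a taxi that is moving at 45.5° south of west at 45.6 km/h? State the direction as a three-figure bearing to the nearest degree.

Taking east as x and north as y: taxi velocity = (-31.961, -32.524) km/h; car velocity = (46.315, -46.315) km/h.
Velocity of taxi relative to car = (-31.961, -32.524) − (46.315, -46.315) = (-78.277, 13.791) km/h.
Bearing = atan2(-78.28, 13.79) = 279.99° clockwise from north.

280°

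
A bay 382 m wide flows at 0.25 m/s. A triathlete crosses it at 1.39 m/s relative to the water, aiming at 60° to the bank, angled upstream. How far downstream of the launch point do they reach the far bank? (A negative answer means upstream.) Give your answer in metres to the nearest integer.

-141 m

Perpendicular speed = 1.204 m/s; crossing time = 382 / 1.204 = 317.335 s.
Net downstream speed = -0.445 m/s.
Drift = -0.445 × 317.335 = -141.214 m (upstream).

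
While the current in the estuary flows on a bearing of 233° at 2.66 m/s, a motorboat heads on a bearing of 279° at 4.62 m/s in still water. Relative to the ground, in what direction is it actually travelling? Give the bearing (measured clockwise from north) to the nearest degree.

263°

Taking east as x and north as y: velocity relative to the water = (-4.563, 0.723) m/s; the water relative to ground = (-2.124, -1.601) m/s.
Velocity relative to ground = (-4.563, 0.723) + (-2.124, -1.601) = (-6.687, -0.878) m/s.
Bearing = atan2(-6.69, -0.88) = 262.52° clockwise from north.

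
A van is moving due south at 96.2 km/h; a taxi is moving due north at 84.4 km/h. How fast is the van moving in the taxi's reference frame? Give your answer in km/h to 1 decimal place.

Taking east as x and north as y: van velocity = (0.000, -96.200) km/h; taxi velocity = (0.000, 84.400) km/h.
Velocity of van relative to taxi = (0.000, -96.200) − (0.000, 84.400) = (0.000, -180.600) km/h.
Magnitude = |(0.000, -180.600)| = 180.600 km/h.

180.6 km/h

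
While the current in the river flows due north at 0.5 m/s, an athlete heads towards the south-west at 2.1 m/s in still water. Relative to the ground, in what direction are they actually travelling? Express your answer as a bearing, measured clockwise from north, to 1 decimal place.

236.4°

Taking east as x and north as y: velocity relative to the water = (-1.485, -1.485) m/s; the water relative to ground = (0.000, 0.500) m/s.
Velocity relative to ground = (-1.485, -1.485) + (0.000, 0.500) = (-1.485, -0.985) m/s.
Bearing = atan2(-1.48, -0.98) = 236.44° clockwise from north.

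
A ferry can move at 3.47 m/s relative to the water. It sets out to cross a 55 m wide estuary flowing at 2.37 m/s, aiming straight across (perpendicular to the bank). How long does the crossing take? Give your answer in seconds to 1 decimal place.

The component of the ferry's velocity perpendicular to the bank is 3.47 m/s.
The flow acts along the bank and has no component across it.
Time = 55 / 3.470 = 15.850 s.

15.9 s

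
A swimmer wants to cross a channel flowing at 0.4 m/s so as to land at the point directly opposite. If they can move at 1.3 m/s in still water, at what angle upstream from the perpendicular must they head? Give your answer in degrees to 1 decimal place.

17.9°

To cancel the current, the upstream component of the swimmer's velocity must equal the flow: 1.3 sin θ = 0.4.
sin θ = 0.4 / 1.3 = 0.3077.
θ = arcsin(0.3077) = 17.920°.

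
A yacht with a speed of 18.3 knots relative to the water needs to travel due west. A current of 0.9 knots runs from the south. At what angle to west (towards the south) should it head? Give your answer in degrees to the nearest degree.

The current pushes perpendicular to the desired track; the heading must have a component into the current equal to 0.9 knots: 18.3 sin θ = 0.9.
sin θ = 0.0492, so θ = 2.819°.

3°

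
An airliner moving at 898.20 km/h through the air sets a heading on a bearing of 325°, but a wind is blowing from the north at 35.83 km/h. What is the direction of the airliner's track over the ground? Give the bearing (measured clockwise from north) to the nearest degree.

Taking east as x and north as y: velocity relative to the air = (-515.186, 735.762) km/h; the air relative to ground = (0.000, -35.830) km/h.
Velocity relative to ground = (-515.186, 735.762) + (0.000, -35.830) = (-515.186, 699.932) km/h.
Bearing = atan2(-515.19, 699.93) = 323.65° clockwise from north.

324°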